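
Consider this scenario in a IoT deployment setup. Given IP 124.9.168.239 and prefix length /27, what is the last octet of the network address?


Given: IP = 124.9.168.239, prefix = /27
Subnet mask = 255.255.255.224
Last octet of IP: 239
Last octet of mask: 224
Network last octet = 239 AND 224 = 224

224


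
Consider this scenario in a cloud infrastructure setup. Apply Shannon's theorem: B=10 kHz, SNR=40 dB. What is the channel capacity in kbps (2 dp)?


Given: B = 10 kHz, SNR = 40 dB
SNR linear = 10^(40/10) = 10000
1 + SNR = 10001
log2(10001) = 13.2878566418
C = 10 * 1000 * 13.2878566418 = 132878.5664 bps
C = 132.878566 kbps -> 132.88 kbps (2 dp)

132.88


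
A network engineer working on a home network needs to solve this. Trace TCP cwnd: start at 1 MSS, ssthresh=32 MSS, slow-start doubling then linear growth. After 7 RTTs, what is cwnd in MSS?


RTT 0: cwnd = 1 MSS (initial)
RTT 1: cwnd = 2 MSS (slow start, doubled)
RTT 2: cwnd = 4 MSS (slow start, doubled)
RTT 3: cwnd = 8 MSS (slow start, doubled)
RTT 4: cwnd = 16 MSS (slow start, doubled)
RTT 5: cwnd = 32 MSS (slow start, doubled)
RTT 6: cwnd = 33 MSS (congestion avoidance, +1)
RTT 7: cwnd = 34 MSS (congestion avoidance, +1)

34


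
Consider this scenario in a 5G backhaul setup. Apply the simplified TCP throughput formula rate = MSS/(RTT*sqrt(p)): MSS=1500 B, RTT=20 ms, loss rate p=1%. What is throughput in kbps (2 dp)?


Given: MSS = 1500 bytes, RTT = 20 ms, loss = 1%
RTT in seconds = 20 / 1000 = 0.02
Loss rate = 1% = 0.01
sqrt(loss) = sqrt(0.01) = 0.1
Throughput (bytes/s) = 1500 / (0.02 * 0.1) = 750000.0000
Throughput (kbps) = 750000.0000 * 8 / 1000 = 6000.000000 -> 6000.00 kbps (2 dp)

6000.00


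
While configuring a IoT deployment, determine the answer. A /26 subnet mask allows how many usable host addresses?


Given: subnet mask /26
Host bits = 32 - 26 = 6
Total addresses = 2^6 = 64
Usable hosts = 64 - 2 (network + broadcast) = 62

62


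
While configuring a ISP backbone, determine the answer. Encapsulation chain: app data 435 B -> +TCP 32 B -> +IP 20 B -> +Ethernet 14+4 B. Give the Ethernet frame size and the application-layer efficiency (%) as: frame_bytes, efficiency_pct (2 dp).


TCP segment = 435 + 32 = 467 B
IP packet = 467 + 20 = 487 B
Ethernet frame = 487 + 14 + 4 = 505 B
Efficiency = app / frame = 435 / 505 = 0.861386 = 86.1386% -> 86.14% (2 dp)

505, 86.14


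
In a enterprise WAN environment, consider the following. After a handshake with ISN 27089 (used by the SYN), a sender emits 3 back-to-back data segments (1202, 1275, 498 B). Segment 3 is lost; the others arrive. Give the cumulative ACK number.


SYN uses sequence number 27089; first data byte = ISN + 1 = 27090.
Segment 1: SEQ = 27090, len = 1202 B, covers [27090, 28291]
Segment 2: SEQ = 28292, len = 1275 B, covers [28292, 29566]
Segment 3: SEQ = 29567, len = 498 B, covers [29567, 30064] [LOST]
In-order data received: bytes [27090, 29566] (segments 1..2).
Segment 3 missing -> gap begins at byte 29567.
Cumulative ACK = next expected in-order byte = 27090 + 1202 + 1275 = 29567

29567


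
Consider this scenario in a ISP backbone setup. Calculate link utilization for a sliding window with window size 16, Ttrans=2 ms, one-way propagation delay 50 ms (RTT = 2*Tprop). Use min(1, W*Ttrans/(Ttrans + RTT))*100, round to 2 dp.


Given: W = 16, Ttrans = 2 ms, RTT = 100 ms (= 2 * Tprop, Tprop = 50 ms)
Cycle time = Ttrans + RTT = 2 + 100 = 102 ms (first packet sent until its ACK returns)
W * Ttrans = 16 * 2 = 32 ms of sending per cycle
W * Ttrans / (Ttrans + RTT) = 32 / 102 = 0.313725
U = min(1, 0.313725) = 0.313725
U% = 31.37%

31.37


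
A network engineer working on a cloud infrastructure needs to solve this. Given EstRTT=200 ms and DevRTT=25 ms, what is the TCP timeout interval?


Given: EstRTT = 200 ms, DevRTT = 25 ms
Timeout = EstRTT + 4 * DevRTT
4 * DevRTT = 4 * 25 = 100
Timeout = 200 + 100 = 300 ms

300


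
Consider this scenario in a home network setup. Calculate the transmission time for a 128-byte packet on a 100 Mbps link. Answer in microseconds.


Given: packet = 128 bytes, bandwidth = 100 Mbps
Packet in bits = 128 * 8 = 1024 bits
Bandwidth = 100 * 10^6 = 100000000 bps
Time = 1024 / 100000000 seconds
Time in us = 1024 * 10^6 / 100000000 = 10.24

10.24


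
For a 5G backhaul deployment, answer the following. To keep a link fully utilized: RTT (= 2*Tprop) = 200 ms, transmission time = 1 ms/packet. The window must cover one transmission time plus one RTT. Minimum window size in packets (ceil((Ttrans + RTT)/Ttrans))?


Given: Ttrans = 1 ms, RTT = 200 ms (= 2 * Tprop, Tprop = 100 ms)
Time until first ACK returns = Ttrans + RTT = 1 + 200 = 201 ms
Need W * Ttrans >= Ttrans + RTT  ->  W >= (Ttrans + RTT) / Ttrans
(Ttrans + RTT) / Ttrans = 201 / 1 = 201
W_min = ceil(201) = 201

201


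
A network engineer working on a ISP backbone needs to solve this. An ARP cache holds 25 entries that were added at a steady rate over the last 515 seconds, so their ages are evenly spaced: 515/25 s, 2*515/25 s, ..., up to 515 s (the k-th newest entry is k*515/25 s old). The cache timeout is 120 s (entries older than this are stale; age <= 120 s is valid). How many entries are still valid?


Ages are k * 515/25 s for k = 1..25 (spacing = 20.6000 s).
Entry k is valid iff k * 515/25 <= 120 iff k <= 25 * 120 / 515 = 5.8252
n_valid = floor(5.8252) = 5
(n_stale = 25 - 5 = 20)

5


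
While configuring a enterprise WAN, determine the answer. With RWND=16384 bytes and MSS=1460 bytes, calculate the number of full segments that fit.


Given: RWND = 16384 bytes, MSS = 1460 bytes
Full segments = floor(RWND / MSS)
Full segments = floor(16384 / 1460)
Full segments = floor(11.2219) = 11

11


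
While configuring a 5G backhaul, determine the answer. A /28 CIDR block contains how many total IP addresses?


Given: CIDR prefix /28
Host bits = 32 - 28 = 4
Total addresses = 2^4 = 16

16


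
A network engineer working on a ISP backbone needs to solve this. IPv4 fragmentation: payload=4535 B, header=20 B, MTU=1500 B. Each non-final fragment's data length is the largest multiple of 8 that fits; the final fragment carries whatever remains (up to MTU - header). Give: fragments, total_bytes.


Max data per non-final fragment = floor((MTU - header)/8)*8 = floor((1500 - 20)/8)*8 = floor(1480/8)*8 = 1480 B
Final fragment needs no 8-byte alignment: it can carry up to MTU - header = 1480 B
Non-final fragments needed = ceil((payload - 1480) / 1480) = ceil(3055/1480) = ceil(2.0642) = 3
Number of fragments = 3 + 1 = 4
Fragment sizes (data): 3 * 1480 B + 95 B (last, 95 <= 1480 OK)
Total bytes sent = payload + n_frags * header = 4535 + 4*20 = 4535 + 80 = 4615 B

4, 4615


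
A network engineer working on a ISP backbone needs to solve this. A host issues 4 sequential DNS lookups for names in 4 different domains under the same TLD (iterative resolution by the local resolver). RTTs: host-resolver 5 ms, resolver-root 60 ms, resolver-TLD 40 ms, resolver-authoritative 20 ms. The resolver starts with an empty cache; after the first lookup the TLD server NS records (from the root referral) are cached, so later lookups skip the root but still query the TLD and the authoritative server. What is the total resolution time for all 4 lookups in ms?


Lookup 1 (cold cache): local + root + TLD + auth = 5 + 60 + 40 + 20 = 125 ms
Lookups 2..4 (TLD NS cached -> skip root; new domain -> still ask TLD and auth): local + TLD + auth = 5 + 40 + 20 = 65 ms each
Remaining 3 lookups: 3 * 65 = 195 ms
Total = 125 + 195 = 320 ms

320


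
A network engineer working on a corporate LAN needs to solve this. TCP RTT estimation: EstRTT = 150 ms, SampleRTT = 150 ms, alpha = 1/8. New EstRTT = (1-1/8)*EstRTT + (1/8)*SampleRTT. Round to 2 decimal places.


Given: EstRTT = 150 ms, SampleRTT = 150 ms, alpha = 1/8
New EstRTT = (1 - alpha) * EstRTT + alpha * SampleRTT
(7/8) * 150 = 131.25
(1/8) * 150 = 18.75
New EstRTT = 131.25 + 18.75 = 150 ms -> 150.00 ms (2 dp)

150.00


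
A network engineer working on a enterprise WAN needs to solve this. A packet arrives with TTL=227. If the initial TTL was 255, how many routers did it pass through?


Given: initial TTL = 255, received TTL = 227
Hops = initial TTL - received TTL
Hops = 255 - 227 = 28

28


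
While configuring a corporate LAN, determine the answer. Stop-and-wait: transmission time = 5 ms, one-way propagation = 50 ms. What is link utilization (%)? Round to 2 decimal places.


Given: Ttrans = 5 ms, Tprop = 50 ms
RTT = 2 * Tprop = 2 * 50 = 100 ms
U = Ttrans / (Ttrans + RTT)
U = 5 / (5 + 100)
U = 5 / 105 = 0.047619
U% = 4.76%

4.76


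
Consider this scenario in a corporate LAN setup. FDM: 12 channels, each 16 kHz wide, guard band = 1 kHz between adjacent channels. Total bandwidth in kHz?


Given: 12 channels, 16 kHz each, guard = 1 kHz
Channel bandwidth = 12 * 16 = 192 kHz
Guard bands = 11 gaps * 1 kHz = 11 kHz
Total = 192 + 11 = 203 kHz

203


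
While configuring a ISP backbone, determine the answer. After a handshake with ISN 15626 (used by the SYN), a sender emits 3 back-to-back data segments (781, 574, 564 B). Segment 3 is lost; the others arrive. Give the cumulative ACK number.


SYN uses sequence number 15626; first data byte = ISN + 1 = 15627.
Segment 1: SEQ = 15627, len = 781 B, covers [15627, 16407]
Segment 2: SEQ = 16408, len = 574 B, covers [16408, 16981]
Segment 3: SEQ = 16982, len = 564 B, covers [16982, 17545] [LOST]
In-order data received: bytes [15627, 16981] (segments 1..2).
Segment 3 missing -> gap begins at byte 16982.
Cumulative ACK = next expected in-order byte = 15627 + 781 + 574 = 16982

16982


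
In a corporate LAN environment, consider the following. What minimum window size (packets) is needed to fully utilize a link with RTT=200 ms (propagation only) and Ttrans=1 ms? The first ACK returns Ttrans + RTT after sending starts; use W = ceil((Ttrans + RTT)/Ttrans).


Given: Ttrans = 1 ms, RTT = 200 ms (= 2 * Tprop, Tprop = 100 ms)
Time until first ACK returns = Ttrans + RTT = 1 + 200 = 201 ms
Need W * Ttrans >= Ttrans + RTT  ->  W >= (Ttrans + RTT) / Ttrans
(Ttrans + RTT) / Ttrans = 201 / 1 = 201
W_min = ceil(201) = 201

201


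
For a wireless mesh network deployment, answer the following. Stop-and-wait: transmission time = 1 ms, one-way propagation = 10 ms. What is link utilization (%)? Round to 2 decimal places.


Given: Ttrans = 1 ms, Tprop = 10 ms
RTT = 2 * Tprop = 2 * 10 = 20 ms
U = Ttrans / (Ttrans + RTT)
U = 1 / (1 + 20)
U = 1 / 21 = 0.047619
U% = 4.76%

4.76


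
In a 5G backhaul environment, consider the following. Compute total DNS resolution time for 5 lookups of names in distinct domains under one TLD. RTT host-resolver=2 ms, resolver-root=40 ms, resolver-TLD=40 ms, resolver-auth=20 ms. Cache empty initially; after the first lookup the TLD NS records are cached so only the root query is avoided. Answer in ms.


Lookup 1 (cold cache): local + root + TLD + auth = 2 + 40 + 40 + 20 = 102 ms
Lookups 2..5 (TLD NS cached -> skip root; new domain -> still ask TLD and auth): local + TLD + auth = 2 + 40 + 20 = 62 ms each
Remaining 4 lookups: 4 * 62 = 248 ms
Total = 102 + 248 = 350 ms

350


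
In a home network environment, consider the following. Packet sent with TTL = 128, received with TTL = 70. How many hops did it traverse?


Given: initial TTL = 128, received TTL = 70
Hops = initial TTL - received TTL
Hops = 128 - 70 = 58

58


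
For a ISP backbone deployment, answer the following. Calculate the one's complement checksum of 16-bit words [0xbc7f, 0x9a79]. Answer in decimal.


Given words: [0xbc7f, 0x9a79]
Step 1: Sum all words
Raw sum = 48255 + 39545 = 87800
Step 2: Fold carry: (22264 + 1) = 22265
One's complement = ~22265 & 0xFFFF = 43270

43270


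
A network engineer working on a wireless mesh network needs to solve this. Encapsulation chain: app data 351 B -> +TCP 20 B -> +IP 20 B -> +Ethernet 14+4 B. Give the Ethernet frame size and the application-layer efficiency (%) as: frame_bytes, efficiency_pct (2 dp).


TCP segment = 351 + 20 = 371 B
IP packet = 371 + 20 = 391 B
Ethernet frame = 391 + 14 + 4 = 409 B
Efficiency = app / frame = 351 / 409 = 0.858191 = 85.8191% -> 85.82% (2 dp)

409, 85.82


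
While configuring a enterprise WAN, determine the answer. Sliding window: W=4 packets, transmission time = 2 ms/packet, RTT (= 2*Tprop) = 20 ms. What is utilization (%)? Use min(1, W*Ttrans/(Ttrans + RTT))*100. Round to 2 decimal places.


Given: W = 4, Ttrans = 2 ms, RTT = 20 ms (= 2 * Tprop, Tprop = 10 ms)
Cycle time = Ttrans + RTT = 2 + 20 = 22 ms (first packet sent until its ACK returns)
W * Ttrans = 4 * 2 = 8 ms of sending per cycle
W * Ttrans / (Ttrans + RTT) = 8 / 22 = 0.363636
U = min(1, 0.363636) = 0.363636
U% = 36.36%

36.36


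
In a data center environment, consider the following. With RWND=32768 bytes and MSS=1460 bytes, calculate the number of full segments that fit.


Given: RWND = 32768 bytes, MSS = 1460 bytes
Full segments = floor(RWND / MSS)
Full segments = floor(32768 / 1460)
Full segments = floor(22.4438) = 22

22


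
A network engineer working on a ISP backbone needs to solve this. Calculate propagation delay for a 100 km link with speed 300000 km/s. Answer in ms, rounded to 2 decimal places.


Given: distance = 100 km, speed = 300000 km/s
Delay = distance / speed = 100 / 300000 seconds
Delay in ms = 100 * 1000 / 300000
Delay = 0.3333 ms
Rounded to 2 dp = 0.33 ms

0.33


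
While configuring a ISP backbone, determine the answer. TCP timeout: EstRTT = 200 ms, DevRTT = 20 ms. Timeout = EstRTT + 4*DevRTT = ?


Given: EstRTT = 200 ms, DevRTT = 20 ms
Timeout = EstRTT + 4 * DevRTT
4 * DevRTT = 4 * 20 = 80
Timeout = 200 + 80 = 280 ms

280


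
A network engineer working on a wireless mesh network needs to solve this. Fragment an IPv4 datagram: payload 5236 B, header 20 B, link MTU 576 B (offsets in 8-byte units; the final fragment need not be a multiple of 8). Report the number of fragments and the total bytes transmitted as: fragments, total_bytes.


Max data per non-final fragment = floor((MTU - header)/8)*8 = floor((576 - 20)/8)*8 = floor(556/8)*8 = 552 B
Final fragment needs no 8-byte alignment: it can carry up to MTU - header = 556 B
Non-final fragments needed = ceil((payload - 556) / 552) = ceil(4680/552) = ceil(8.4783) = 9
Number of fragments = 9 + 1 = 10
Fragment sizes (data): 9 * 552 B + 268 B (last, 268 <= 556 OK)
Total bytes sent = payload + n_frags * header = 5236 + 10*20 = 5236 + 200 = 5436 B

10, 5436


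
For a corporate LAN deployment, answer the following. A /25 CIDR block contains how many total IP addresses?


Given: CIDR prefix /25
Host bits = 32 - 25 = 7
Total addresses = 2^7 = 128

128


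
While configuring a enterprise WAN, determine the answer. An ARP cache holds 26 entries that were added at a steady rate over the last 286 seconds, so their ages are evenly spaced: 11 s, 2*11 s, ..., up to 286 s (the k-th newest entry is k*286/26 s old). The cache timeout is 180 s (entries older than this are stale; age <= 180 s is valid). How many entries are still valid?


Ages are k * 286/26 s for k = 1..26 (spacing = 11.0000 s).
Entry k is valid iff k * 286/26 <= 180 iff k <= 26 * 180 / 286 = 16.3636
n_valid = floor(16.3636) = 16
(n_stale = 26 - 16 = 10)

16


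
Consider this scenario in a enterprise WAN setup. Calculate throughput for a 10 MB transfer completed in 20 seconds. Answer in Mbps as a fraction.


Given: file = 10 MB, time = 20 s
File in Mb = 10 * 8 = 80 Mb
Throughput = 80 / 20 Mbps
Throughput = 4 Mbps

4


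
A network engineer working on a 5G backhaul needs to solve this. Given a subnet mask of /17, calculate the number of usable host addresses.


Given: subnet mask /17
Host bits = 32 - 17 = 15
Total addresses = 2^15 = 32768
Usable hosts = 32768 - 2 (network + broadcast) = 32766

32766


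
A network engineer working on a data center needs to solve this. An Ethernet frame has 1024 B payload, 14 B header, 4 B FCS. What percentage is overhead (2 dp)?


Given: payload = 1024 B, header = 14 B, trailer = 4 B
Overhead bytes = header + trailer = 14 + 4 = 18
Total frame = payload + overhead = 1024 + 18 = 1042
Overhead % = 18 / 1042 * 100 = 1.7274% -> 1.73% (2 dp)

1.73


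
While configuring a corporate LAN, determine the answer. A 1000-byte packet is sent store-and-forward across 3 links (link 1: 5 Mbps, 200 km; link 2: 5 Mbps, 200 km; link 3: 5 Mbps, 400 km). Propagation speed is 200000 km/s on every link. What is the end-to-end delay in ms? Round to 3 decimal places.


Packet = 1000 bytes = 8000 bits. Store-and-forward: sum (t_trans + t_prop) per link.
Link 1: t_trans = 8000/(5*10^6) s = 1.6000 ms; t_prop = 200/200000 s = 1.0000 ms; subtotal = 2.6000 ms
Link 2: t_trans = 8000/(5*10^6) s = 1.6000 ms; t_prop = 200/200000 s = 1.0000 ms; subtotal = 2.6000 ms
Link 3: t_trans = 8000/(5*10^6) s = 1.6000 ms; t_prop = 400/200000 s = 2.0000 ms; subtotal = 3.6000 ms
End-to-end = 2.6000 + 2.6000 + 3.6000 = 8.8000 ms -> 8.800 ms (3 dp)

8.800


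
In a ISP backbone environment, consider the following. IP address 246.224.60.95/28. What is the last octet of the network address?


Given: IP = 246.224.60.95, prefix = /28
Subnet mask = 255.255.255.240
Last octet of IP: 95
Last octet of mask: 240
Network last octet = 95 AND 240 = 80

80


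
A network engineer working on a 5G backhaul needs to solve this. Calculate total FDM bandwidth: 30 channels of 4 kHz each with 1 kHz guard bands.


Given: 30 channels, 4 kHz each, guard = 1 kHz
Channel bandwidth = 30 * 4 = 120 kHz
Guard bands = 29 gaps * 1 kHz = 29 kHz
Total = 120 + 29 = 149 kHz

149


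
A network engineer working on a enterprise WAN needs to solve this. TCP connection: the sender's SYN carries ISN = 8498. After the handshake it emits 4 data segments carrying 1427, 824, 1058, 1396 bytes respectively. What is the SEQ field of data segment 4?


The SYN occupies sequence number ISN = 8498, so the first data byte is ISN + 1 = 8499.
SEQ of data segment i = (ISN + 1) + sum of payload sizes of segments 1..i-1.
Segment 1: SEQ = 8499, payload = 1427 bytes
Segment 2: SEQ = 9926, payload = 824 bytes
Segment 3: SEQ = 10750, payload = 1058 bytes
Segment 4: SEQ = 11808, payload = 1396 bytes
SEQ of segment 4 = 8499 + 1427 + 824 + 1058 = 11808

11808


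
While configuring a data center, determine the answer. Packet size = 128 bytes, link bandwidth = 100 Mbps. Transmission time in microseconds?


Given: packet = 128 bytes, bandwidth = 100 Mbps
Packet in bits = 128 * 8 = 1024 bits
Bandwidth = 100 * 10^6 = 100000000 bps
Time = 1024 / 100000000 seconds
Time in us = 1024 * 10^6 / 100000000 = 10.24

10.24


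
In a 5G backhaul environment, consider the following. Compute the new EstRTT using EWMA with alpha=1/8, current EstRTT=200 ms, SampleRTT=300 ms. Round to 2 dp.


Given: EstRTT = 200 ms, SampleRTT = 300 ms, alpha = 1/8
New EstRTT = (1 - alpha) * EstRTT + alpha * SampleRTT
(7/8) * 200 = 175
(1/8) * 300 = 37.5
New EstRTT = 175 + 37.5 = 212.5 ms -> 212.50 ms (2 dp)

212.50


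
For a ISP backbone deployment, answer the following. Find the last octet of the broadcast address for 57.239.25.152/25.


Given: IP = 57.239.25.152, prefix = /25
Host bits = 32 - 25 = 7
Network last octet = 152 AND mask = 128
Host part size = 2^7 - 1 = 127
Broadcast last octet = 128 OR 127 = 255

255


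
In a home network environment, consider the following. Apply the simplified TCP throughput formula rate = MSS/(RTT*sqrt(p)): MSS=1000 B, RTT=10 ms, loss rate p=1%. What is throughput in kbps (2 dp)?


Given: MSS = 1000 bytes, RTT = 10 ms, loss = 1%
RTT in seconds = 10 / 1000 = 0.01
Loss rate = 1% = 0.01
sqrt(loss) = sqrt(0.01) = 0.1
Throughput (bytes/s) = 1000 / (0.01 * 0.1) = 1000000.0000
Throughput (kbps) = 1000000.0000 * 8 / 1000 = 8000.000000 -> 8000.00 kbps (2 dp)

8000.00


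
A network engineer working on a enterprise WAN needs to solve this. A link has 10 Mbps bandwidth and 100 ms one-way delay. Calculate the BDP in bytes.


Given: bandwidth = 10 Mbps, delay = 100 ms
BDP in bits = 10 * 10^6 * 100 / 1000
BDP in bits = 1000000
BDP in bytes = 1000000 / 8 = 125000

125000


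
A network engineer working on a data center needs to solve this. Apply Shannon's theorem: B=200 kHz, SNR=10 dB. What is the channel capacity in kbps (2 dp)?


Given: B = 200 kHz, SNR = 10 dB
SNR linear = 10^(10/10) = 10
1 + SNR = 11
log2(11) = 3.4594316186
C = 200 * 1000 * 3.4594316186 = 691886.3237 bps
C = 691.886324 kbps -> 691.89 kbps (2 dp)

691.89


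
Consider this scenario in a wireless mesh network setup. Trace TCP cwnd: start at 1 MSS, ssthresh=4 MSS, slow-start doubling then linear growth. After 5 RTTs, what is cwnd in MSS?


RTT 0: cwnd = 1 MSS (initial)
RTT 1: cwnd = 2 MSS (slow start, doubled)
RTT 2: cwnd = 4 MSS (slow start, doubled)
RTT 3: cwnd = 5 MSS (congestion avoidance, +1)
RTT 4: cwnd = 6 MSS (congestion avoidance, +1)
RTT 5: cwnd = 7 MSS (congestion avoidance, +1)

7


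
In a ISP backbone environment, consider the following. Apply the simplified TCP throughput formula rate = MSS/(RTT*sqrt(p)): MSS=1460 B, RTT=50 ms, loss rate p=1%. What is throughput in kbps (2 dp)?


Given: MSS = 1460 bytes, RTT = 50 ms, loss = 1%
RTT in seconds = 50 / 1000 = 0.05
Loss rate = 1% = 0.01
sqrt(loss) = sqrt(0.01) = 0.1
Throughput (bytes/s) = 1460 / (0.05 * 0.1) = 292000.0000
Throughput (kbps) = 292000.0000 * 8 / 1000 = 2336.000000 -> 2336.00 kbps (2 dp)

2336.00


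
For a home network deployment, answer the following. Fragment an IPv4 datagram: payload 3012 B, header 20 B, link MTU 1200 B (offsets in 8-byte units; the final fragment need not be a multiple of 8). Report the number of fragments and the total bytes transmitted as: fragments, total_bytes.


Max data per non-final fragment = floor((MTU - header)/8)*8 = floor((1200 - 20)/8)*8 = floor(1180/8)*8 = 1176 B
Final fragment needs no 8-byte alignment: it can carry up to MTU - header = 1180 B
Non-final fragments needed = ceil((payload - 1180) / 1176) = ceil(1832/1176) = ceil(1.5578) = 2
Number of fragments = 2 + 1 = 3
Fragment sizes (data): 2 * 1176 B + 660 B (last, 660 <= 1180 OK)
Total bytes sent = payload + n_frags * header = 3012 + 3*20 = 3012 + 60 = 3072 B

3, 3072


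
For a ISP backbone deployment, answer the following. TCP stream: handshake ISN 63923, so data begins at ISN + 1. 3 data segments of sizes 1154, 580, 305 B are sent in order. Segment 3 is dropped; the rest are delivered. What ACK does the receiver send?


SYN uses sequence number 63923; first data byte = ISN + 1 = 63924.
Segment 1: SEQ = 63924, len = 1154 B, covers [63924, 65077]
Segment 2: SEQ = 65078, len = 580 B, covers [65078, 65657]
Segment 3: SEQ = 65658, len = 305 B, covers [65658, 65962] [LOST]
In-order data received: bytes [63924, 65657] (segments 1..2).
Segment 3 missing -> gap begins at byte 65658.
Cumulative ACK = next expected in-order byte = 63924 + 1154 + 580 = 65658

65658


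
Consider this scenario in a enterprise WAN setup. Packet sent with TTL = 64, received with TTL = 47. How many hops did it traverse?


Given: initial TTL = 64, received TTL = 47
Hops = initial TTL - received TTL
Hops = 64 - 47 = 17

17


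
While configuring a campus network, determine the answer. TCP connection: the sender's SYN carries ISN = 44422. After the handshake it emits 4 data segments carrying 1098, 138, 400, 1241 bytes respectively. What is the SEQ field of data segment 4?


The SYN occupies sequence number ISN = 44422, so the first data byte is ISN + 1 = 44423.
SEQ of data segment i = (ISN + 1) + sum of payload sizes of segments 1..i-1.
Segment 1: SEQ = 44423, payload = 1098 bytes
Segment 2: SEQ = 45521, payload = 138 bytes
Segment 3: SEQ = 45659, payload = 400 bytes
Segment 4: SEQ = 46059, payload = 1241 bytes
SEQ of segment 4 = 44423 + 1098 + 138 + 400 = 46059

46059


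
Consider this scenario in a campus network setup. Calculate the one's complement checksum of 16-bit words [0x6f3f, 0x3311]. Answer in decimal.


Given words: [0x6f3f, 0x3311]
Step 1: Sum all words
Raw sum = 28479 + 13073 = 41552
One's complement = ~41552 & 0xFFFF = 23983

23983


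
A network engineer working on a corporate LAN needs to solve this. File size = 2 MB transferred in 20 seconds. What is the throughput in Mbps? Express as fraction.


Given: file = 2 MB, time = 20 s
File in Mb = 2 * 8 = 16 Mb
Throughput = 16 / 20 Mbps
Throughput = 4/5 Mbps

4/5


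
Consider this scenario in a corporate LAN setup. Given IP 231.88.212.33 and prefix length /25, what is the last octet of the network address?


Given: IP = 231.88.212.33, prefix = /25
Subnet mask = 255.255.255.128
Last octet of IP: 33
Last octet of mask: 128
Network last octet = 33 AND 128 = 0

0


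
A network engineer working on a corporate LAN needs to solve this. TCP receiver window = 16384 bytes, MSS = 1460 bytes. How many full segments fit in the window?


Given: RWND = 16384 bytes, MSS = 1460 bytes
Full segments = floor(RWND / MSS)
Full segments = floor(16384 / 1460)
Full segments = floor(11.2219) = 11

11


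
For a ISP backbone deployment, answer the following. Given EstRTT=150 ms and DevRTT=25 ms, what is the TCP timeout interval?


Given: EstRTT = 150 ms, DevRTT = 25 ms
Timeout = EstRTT + 4 * DevRTT
4 * DevRTT = 4 * 25 = 100
Timeout = 150 + 100 = 250 ms

250


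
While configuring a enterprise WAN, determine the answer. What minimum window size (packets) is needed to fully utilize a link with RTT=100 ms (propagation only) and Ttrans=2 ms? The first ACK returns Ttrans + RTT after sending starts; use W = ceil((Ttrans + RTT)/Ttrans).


Given: Ttrans = 2 ms, RTT = 100 ms (= 2 * Tprop, Tprop = 50 ms)
Time until first ACK returns = Ttrans + RTT = 2 + 100 = 102 ms
Need W * Ttrans >= Ttrans + RTT  ->  W >= (Ttrans + RTT) / Ttrans
(Ttrans + RTT) / Ttrans = 102 / 2 = 51
W_min = ceil(51) = 51

51


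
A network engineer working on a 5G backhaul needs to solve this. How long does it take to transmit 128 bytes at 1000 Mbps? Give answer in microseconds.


Given: packet = 128 bytes, bandwidth = 1000 Mbps
Packet in bits = 128 * 8 = 1024 bits
Bandwidth = 1000 * 10^6 = 1000000000 bps
Time = 1024 / 1000000000 seconds
Time in us = 1024 * 10^6 / 1000000000 = 1.024

1.024


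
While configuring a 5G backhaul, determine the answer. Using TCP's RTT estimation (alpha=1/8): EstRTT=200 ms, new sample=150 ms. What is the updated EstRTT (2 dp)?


Given: EstRTT = 200 ms, SampleRTT = 150 ms, alpha = 1/8
New EstRTT = (1 - alpha) * EstRTT + alpha * SampleRTT
(7/8) * 200 = 175
(1/8) * 150 = 18.75
New EstRTT = 175 + 18.75 = 193.75 ms -> 193.75 ms (2 dp)

193.75


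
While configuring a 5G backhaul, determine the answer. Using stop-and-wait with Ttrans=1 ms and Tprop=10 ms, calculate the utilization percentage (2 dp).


Given: Ttrans = 1 ms, Tprop = 10 ms
RTT = 2 * Tprop = 2 * 10 = 20 ms
U = Ttrans / (Ttrans + RTT)
U = 1 / (1 + 20)
U = 1 / 21 = 0.047619
U% = 4.76%

4.76


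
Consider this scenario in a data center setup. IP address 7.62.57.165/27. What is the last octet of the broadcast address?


Given: IP = 7.62.57.165, prefix = /27
Host bits = 32 - 27 = 5
Network last octet = 165 AND mask = 160
Host part size = 2^5 - 1 = 31
Broadcast last octet = 160 OR 31 = 191

191


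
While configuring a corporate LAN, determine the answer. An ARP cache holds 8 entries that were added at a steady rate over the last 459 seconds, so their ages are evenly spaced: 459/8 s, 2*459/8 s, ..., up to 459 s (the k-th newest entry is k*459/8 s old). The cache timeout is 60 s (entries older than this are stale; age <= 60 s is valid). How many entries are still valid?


Ages are k * 459/8 s for k = 1..8 (spacing = 57.3750 s).
Entry k is valid iff k * 459/8 <= 60 iff k <= 8 * 60 / 459 = 1.0458
n_valid = floor(1.0458) = 1
(n_stale = 8 - 1 = 7)

1


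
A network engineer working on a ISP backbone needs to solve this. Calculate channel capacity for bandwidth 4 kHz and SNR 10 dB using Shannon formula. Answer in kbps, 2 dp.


Given: B = 4 kHz, SNR = 10 dB
SNR linear = 10^(10/10) = 10
1 + SNR = 11
log2(11) = 3.4594316186
C = 4 * 1000 * 3.4594316186 = 13837.7265 bps
C = 13.837726 kbps -> 13.84 kbps (2 dp)

13.84


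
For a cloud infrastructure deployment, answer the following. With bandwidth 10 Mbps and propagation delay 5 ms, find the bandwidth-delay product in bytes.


Given: bandwidth = 10 Mbps, delay = 5 ms
BDP in bits = 10 * 10^6 * 5 / 1000
BDP in bits = 50000
BDP in bytes = 50000 / 8 = 6250

6250


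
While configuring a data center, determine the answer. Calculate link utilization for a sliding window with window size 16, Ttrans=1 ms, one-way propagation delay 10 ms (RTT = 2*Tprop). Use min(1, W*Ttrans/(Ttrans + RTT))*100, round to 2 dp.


Given: W = 16, Ttrans = 1 ms, RTT = 20 ms (= 2 * Tprop, Tprop = 10 ms)
Cycle time = Ttrans + RTT = 1 + 20 = 21 ms (first packet sent until its ACK returns)
W * Ttrans = 16 * 1 = 16 ms of sending per cycle
W * Ttrans / (Ttrans + RTT) = 16 / 21 = 0.761905
U = min(1, 0.761905) = 0.761905
U% = 76.19%

76.19


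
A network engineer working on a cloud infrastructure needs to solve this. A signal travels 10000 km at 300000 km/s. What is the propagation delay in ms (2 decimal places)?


Given: distance = 10000 km, speed = 300000 km/s
Delay = distance / speed = 10000 / 300000 seconds
Delay in ms = 10000 * 1000 / 300000
Delay = 33.3333 ms
Rounded to 2 dp = 33.33 ms

33.33


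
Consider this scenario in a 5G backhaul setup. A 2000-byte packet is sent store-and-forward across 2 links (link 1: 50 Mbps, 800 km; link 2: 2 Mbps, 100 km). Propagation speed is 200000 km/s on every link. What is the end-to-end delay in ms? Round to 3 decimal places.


Packet = 2000 bytes = 16000 bits. Store-and-forward: sum (t_trans + t_prop) per link.
Link 1: t_trans = 16000/(50*10^6) s = 0.3200 ms; t_prop = 800/200000 s = 4.0000 ms; subtotal = 4.3200 ms
Link 2: t_trans = 16000/(2*10^6) s = 8.0000 ms; t_prop = 100/200000 s = 0.5000 ms; subtotal = 8.5000 ms
End-to-end = 4.3200 + 8.5000 = 12.8200 ms -> 12.820 ms (3 dp)

12.820


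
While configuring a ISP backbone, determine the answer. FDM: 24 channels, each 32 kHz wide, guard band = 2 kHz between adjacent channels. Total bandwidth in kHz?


Given: 24 channels, 32 kHz each, guard = 2 kHz
Channel bandwidth = 24 * 32 = 768 kHz
Guard bands = 23 gaps * 2 kHz = 46 kHz
Total = 768 + 46 = 814 kHz

814


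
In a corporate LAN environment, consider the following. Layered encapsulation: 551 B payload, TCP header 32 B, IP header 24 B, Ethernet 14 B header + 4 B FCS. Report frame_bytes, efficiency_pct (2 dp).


TCP segment = 551 + 32 = 583 B
IP packet = 583 + 24 = 607 B
Ethernet frame = 607 + 14 + 4 = 625 B
Efficiency = app / frame = 551 / 625 = 0.881600 = 88.1600% -> 88.16% (2 dp)

625, 88.16


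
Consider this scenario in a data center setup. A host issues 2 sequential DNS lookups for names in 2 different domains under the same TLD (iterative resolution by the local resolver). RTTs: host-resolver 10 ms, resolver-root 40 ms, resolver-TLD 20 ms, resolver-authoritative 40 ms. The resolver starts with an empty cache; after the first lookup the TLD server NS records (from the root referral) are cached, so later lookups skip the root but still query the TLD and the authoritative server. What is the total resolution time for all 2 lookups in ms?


Lookup 1 (cold cache): local + root + TLD + auth = 10 + 40 + 20 + 40 = 110 ms
Lookups 2..2 (TLD NS cached -> skip root; new domain -> still ask TLD and auth): local + TLD + auth = 10 + 20 + 40 = 70 ms each
Remaining 1 lookups: 1 * 70 = 70 ms
Total = 110 + 70 = 180 ms

180


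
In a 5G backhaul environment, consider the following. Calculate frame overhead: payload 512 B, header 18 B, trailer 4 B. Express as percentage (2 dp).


Given: payload = 512 B, header = 18 B, trailer = 4 B
Overhead bytes = header + trailer = 18 + 4 = 22
Total frame = payload + overhead = 512 + 22 = 534
Overhead % = 22 / 534 * 100 = 4.1199% -> 4.12% (2 dp)

4.12


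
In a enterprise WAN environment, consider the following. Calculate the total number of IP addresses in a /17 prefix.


Given: CIDR prefix /17
Host bits = 32 - 17 = 15
Total addresses = 2^15 = 32768

32768


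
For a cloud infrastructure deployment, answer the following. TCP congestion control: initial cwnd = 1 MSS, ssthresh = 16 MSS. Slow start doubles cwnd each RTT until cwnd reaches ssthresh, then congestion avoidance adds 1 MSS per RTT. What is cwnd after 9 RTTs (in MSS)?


RTT 0: cwnd = 1 MSS (initial)
RTT 1: cwnd = 2 MSS (slow start, doubled)
RTT 2: cwnd = 4 MSS (slow start, doubled)
RTT 3: cwnd = 8 MSS (slow start, doubled)
RTT 4: cwnd = 16 MSS (slow start, doubled)
RTT 5: cwnd = 17 MSS (congestion avoidance, +1)
RTT 6: cwnd = 18 MSS (congestion avoidance, +1)
RTT 7: cwnd = 19 MSS (congestion avoidance, +1)
RTT 8: cwnd = 20 MSS (congestion avoidance, +1)
RTT 9: cwnd = 21 MSS (congestion avoidance, +1)

21


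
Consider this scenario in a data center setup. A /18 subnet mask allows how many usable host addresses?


Given: subnet mask /18
Host bits = 32 - 18 = 14
Total addresses = 2^14 = 16384
Usable hosts = 16384 - 2 (network + broadcast) = 16382

16382


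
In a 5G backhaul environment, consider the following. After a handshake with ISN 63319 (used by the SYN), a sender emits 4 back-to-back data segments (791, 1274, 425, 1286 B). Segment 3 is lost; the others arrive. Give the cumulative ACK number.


SYN uses sequence number 63319; first data byte = ISN + 1 = 63320.
Segment 1: SEQ = 63320, len = 791 B, covers [63320, 64110]
Segment 2: SEQ = 64111, len = 1274 B, covers [64111, 65384]
Segment 3: SEQ = 65385, len = 425 B, covers [65385, 65809] [LOST]
Segment 4: SEQ = 65810, len = 1286 B, covers [65810, 67095]
In-order data received: bytes [63320, 65384] (segments 1..2).
Segment 3 missing -> gap begins at byte 65385; later segments buffered out of order.
Cumulative ACK = next expected in-order byte = 63320 + 791 + 1274 = 65385

65385


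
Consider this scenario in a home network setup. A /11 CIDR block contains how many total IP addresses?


Given: CIDR prefix /11
Host bits = 32 - 11 = 21
Total addresses = 2^21 = 2097152

2097152


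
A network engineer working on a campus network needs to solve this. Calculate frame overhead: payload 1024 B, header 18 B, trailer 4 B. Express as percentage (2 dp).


Given: payload = 1024 B, header = 18 B, trailer = 4 B
Overhead bytes = header + trailer = 18 + 4 = 22
Total frame = payload + overhead = 1024 + 22 = 1046
Overhead % = 22 / 1046 * 100 = 2.1033% -> 2.10% (2 dp)

2.10


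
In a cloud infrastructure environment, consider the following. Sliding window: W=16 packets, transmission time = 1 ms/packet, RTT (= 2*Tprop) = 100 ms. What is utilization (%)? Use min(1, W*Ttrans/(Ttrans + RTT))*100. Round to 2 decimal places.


Given: W = 16, Ttrans = 1 ms, RTT = 100 ms (= 2 * Tprop, Tprop = 50 ms)
Cycle time = Ttrans + RTT = 1 + 100 = 101 ms (first packet sent until its ACK returns)
W * Ttrans = 16 * 1 = 16 ms of sending per cycle
W * Ttrans / (Ttrans + RTT) = 16 / 101 = 0.158416
U = min(1, 0.158416) = 0.158416
U% = 15.84%

15.84


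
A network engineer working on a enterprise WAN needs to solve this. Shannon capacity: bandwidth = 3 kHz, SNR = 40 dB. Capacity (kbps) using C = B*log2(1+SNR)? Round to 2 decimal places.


Given: B = 3 kHz, SNR = 40 dB
SNR linear = 10^(40/10) = 10000
1 + SNR = 10001
log2(10001) = 13.2878566418
C = 3 * 1000 * 13.2878566418 = 39863.5699 bps
C = 39.863570 kbps -> 39.86 kbps (2 dp)

39.86


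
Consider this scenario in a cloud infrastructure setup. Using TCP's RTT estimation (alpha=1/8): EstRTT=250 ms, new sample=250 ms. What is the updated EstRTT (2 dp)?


Given: EstRTT = 250 ms, SampleRTT = 250 ms, alpha = 1/8
New EstRTT = (1 - alpha) * EstRTT + alpha * SampleRTT
(7/8) * 250 = 218.75
(1/8) * 250 = 31.25
New EstRTT = 218.75 + 31.25 = 250 ms -> 250.00 ms (2 dp)

250.00


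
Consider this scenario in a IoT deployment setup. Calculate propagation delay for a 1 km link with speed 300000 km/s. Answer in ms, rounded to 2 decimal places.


Given: distance = 1 km, speed = 300000 km/s
Delay = distance / speed = 1 / 300000 seconds
Delay in ms = 1 * 1000 / 300000
Delay = 0.0033 ms
Rounded to 2 dp = 0.00 ms

0.00


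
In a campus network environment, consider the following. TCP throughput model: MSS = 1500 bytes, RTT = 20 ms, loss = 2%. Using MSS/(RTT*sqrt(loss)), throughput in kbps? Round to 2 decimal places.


Given: MSS = 1500 bytes, RTT = 20 ms, loss = 2%
RTT in seconds = 20 / 1000 = 0.02
Loss rate = 2% = 0.02
sqrt(loss) = sqrt(0.02) = 0.141421356237
Throughput (bytes/s) = 1500 / (0.02 * 0.141421356237) = 530330.0859
Throughput (kbps) = 530330.0859 * 8 / 1000 = 4242.640687 -> 4242.64 kbps (2 dp)

4242.64


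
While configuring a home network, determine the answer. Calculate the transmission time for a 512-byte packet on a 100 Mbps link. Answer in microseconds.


Given: packet = 512 bytes, bandwidth = 100 Mbps
Packet in bits = 512 * 8 = 4096 bits
Bandwidth = 100 * 10^6 = 100000000 bps
Time = 4096 / 100000000 seconds
Time in us = 4096 * 10^6 / 100000000 = 40.96

40.96


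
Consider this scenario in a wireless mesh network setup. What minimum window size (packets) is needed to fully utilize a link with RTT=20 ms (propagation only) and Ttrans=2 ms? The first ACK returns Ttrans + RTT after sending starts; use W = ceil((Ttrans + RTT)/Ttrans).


Given: Ttrans = 2 ms, RTT = 20 ms (= 2 * Tprop, Tprop = 10 ms)
Time until first ACK returns = Ttrans + RTT = 2 + 20 = 22 ms
Need W * Ttrans >= Ttrans + RTT  ->  W >= (Ttrans + RTT) / Ttrans
(Ttrans + RTT) / Ttrans = 22 / 2 = 11
W_min = ceil(11) = 11

11


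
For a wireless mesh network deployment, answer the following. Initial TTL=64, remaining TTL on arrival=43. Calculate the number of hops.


Given: initial TTL = 64, received TTL = 43
Hops = initial TTL - received TTL
Hops = 64 - 43 = 21

21


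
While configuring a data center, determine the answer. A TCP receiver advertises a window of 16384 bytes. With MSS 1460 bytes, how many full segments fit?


Given: RWND = 16384 bytes, MSS = 1460 bytes
Full segments = floor(RWND / MSS)
Full segments = floor(16384 / 1460)
Full segments = floor(11.2219) = 11

11


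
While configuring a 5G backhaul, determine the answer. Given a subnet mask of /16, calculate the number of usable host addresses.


Given: subnet mask /16
Host bits = 32 - 16 = 16
Total addresses = 2^16 = 65536
Usable hosts = 65536 - 2 (network + broadcast) = 65534

65534


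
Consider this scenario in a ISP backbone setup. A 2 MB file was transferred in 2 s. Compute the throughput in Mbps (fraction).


Given: file = 2 MB, time = 2 s
File in Mb = 2 * 8 = 16 Mb
Throughput = 16 / 2 Mbps
Throughput = 8 Mbps

8


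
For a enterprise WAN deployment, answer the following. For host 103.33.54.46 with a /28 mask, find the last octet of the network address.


Given: IP = 103.33.54.46, prefix = /28
Subnet mask = 255.255.255.240
Last octet of IP: 46
Last octet of mask: 240
Network last octet = 46 AND 240 = 32

32


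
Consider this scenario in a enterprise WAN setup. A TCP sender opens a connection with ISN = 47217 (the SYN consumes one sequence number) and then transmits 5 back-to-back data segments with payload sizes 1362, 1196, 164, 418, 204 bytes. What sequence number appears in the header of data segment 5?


The SYN occupies sequence number ISN = 47217, so the first data byte is ISN + 1 = 47218.
SEQ of data segment i = (ISN + 1) + sum of payload sizes of segments 1..i-1.
Segment 1: SEQ = 47218, payload = 1362 bytes
Segment 2: SEQ = 48580, payload = 1196 bytes
Segment 3: SEQ = 49776, payload = 164 bytes
Segment 4: SEQ = 49940, payload = 418 bytes
Segment 5: SEQ = 50358, payload = 204 bytes
SEQ of segment 5 = 47218 + 1362 + 1196 + 164 + 418 = 50358

50358


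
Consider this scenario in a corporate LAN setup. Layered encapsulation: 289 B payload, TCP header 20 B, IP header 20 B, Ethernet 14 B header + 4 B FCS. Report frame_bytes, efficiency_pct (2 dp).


TCP segment = 289 + 20 = 309 B
IP packet = 309 + 20 = 329 B
Ethernet frame = 329 + 14 + 4 = 347 B
Efficiency = app / frame = 289 / 347 = 0.832853 = 83.2853% -> 83.29% (2 dp)

347, 83.29
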